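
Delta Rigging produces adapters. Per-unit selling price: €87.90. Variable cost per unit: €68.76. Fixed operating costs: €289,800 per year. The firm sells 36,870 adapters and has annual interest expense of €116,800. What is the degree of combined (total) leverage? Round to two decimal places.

Total contribution margin = 36,870 × €19.14 = €705,691.80.
Subtracting fixed costs: EBIT = €705,691.80 − €289,800 = €415,891.80. Interest = €116,800.00, so EBIT − I = €299,091.80.
Degree of total leverage = total CM / (EBIT − interest) = €705,691.80 / €299,091.80 = 2.3594.

2.36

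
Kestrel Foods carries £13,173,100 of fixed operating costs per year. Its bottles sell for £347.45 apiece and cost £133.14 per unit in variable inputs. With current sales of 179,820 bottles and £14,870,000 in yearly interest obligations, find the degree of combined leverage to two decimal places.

3.67

At 179,820 units, contribution = 179,820 × £214.31 = £38,537,224.20.
Subtracting fixed costs: EBIT = £38,537,224.20 − £13,173,100 = £25,364,124.20. Interest = £14,870,000.00.
DOL = £38,537,224.20 ÷ £25,364,124.20 = 1.5194; DFL = £25,364,124.20 ÷ £10,494,124.20 = 2.4170.
DCL = DOL × DFL = 1.5194 × 2.4170 = 3.6724.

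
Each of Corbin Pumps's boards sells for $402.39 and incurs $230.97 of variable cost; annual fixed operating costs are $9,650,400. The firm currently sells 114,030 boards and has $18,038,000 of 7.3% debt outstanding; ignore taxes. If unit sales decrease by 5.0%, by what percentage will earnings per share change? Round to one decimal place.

At 114,030 units, contribution = 114,030 × $171.42 = $19,547,022.60.
EBIT = $19,547,022.60 − $9,650,400 = $9,896,622.60.
Interest = $1,316,774.00, so EBIT − I = $8,579,848.60.
DCL = total CM / (EBIT − I) = $19,547,022.60 / $8,579,848.60 = 2.2782.
%ΔEPS = DCL × %ΔSales = 2.2782 × -5.0% = -11.4%.

-11.4%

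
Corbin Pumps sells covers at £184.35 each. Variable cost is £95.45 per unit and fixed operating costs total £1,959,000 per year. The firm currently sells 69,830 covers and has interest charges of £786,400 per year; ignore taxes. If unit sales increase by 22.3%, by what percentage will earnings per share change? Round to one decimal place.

+40.0%

At 69,830 units, contribution = 69,830 × £88.90 = £6,207,887.00.
EBIT = £6,207,887.00 − £1,959,000 = £4,248,887.00.
Interest = £786,400.00, so EBIT − I = £3,462,487.00.
DCL = total CM / (EBIT − I) = £6,207,887.00 / £3,462,487.00 = 1.7929.
%ΔEPS = DCL × %ΔSales = 1.7929 × +22.3% = +40.0%.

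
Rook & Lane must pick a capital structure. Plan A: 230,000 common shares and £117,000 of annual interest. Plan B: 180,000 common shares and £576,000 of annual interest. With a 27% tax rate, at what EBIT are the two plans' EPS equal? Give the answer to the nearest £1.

£2,228,400

At indifference, (EBIT − 117,000)(1 − t)/230,000 = (EBIT − 576,000)(1 − t)/180,000.
Cancelling (1 − t) and cross-multiplying: 180,000·(EBIT − 117,000) = 230,000·(EBIT − 576,000).
EBIT × (230,000 − 180,000) = 576,000 × 230,000 − 117,000 × 180,000 = 111,420,000,000, so EBIT = 111,420,000,000 ÷ 50,000 = 2,228,400.00.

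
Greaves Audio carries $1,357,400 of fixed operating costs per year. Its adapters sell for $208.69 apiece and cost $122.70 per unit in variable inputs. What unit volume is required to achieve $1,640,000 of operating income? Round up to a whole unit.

34,858 adapters

Unit CM = price − variable cost = $208.69 − $122.70 = $85.99.
Need Q such that Q × $85.99 − $1,357,400 = $1,640,000, i.e. Q = $2,997,400 / $85.99 = 34,857.54 → 34,858.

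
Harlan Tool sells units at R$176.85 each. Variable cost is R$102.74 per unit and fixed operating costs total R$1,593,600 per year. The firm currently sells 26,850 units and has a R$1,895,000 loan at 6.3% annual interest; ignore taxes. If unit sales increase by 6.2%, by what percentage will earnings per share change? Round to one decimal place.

+44.6%

At 26,850 units, contribution = 26,850 × R$74.11 = R$1,989,853.50.
Subtracting fixed costs: EBIT = R$1,989,853.50 − R$1,593,600 = R$396,253.50.
Interest = R$119,385.00, so EBIT − I = R$276,868.50.
Degree of combined leverage = contribution ÷ (EBIT − I) = R$1,989,853.50 ÷ R$276,868.50 = 7.1870.
%ΔEPS = DCL × %ΔSales = 7.1870 × +6.2% = +44.6%.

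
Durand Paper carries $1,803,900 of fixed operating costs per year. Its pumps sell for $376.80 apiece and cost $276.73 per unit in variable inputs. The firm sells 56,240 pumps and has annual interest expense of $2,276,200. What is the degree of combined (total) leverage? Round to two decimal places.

At 56,240 units, contribution = 56,240 × $100.07 = $5,627,936.80.
EBIT = $5,627,936.80 − $1,803,900 = $3,824,036.80. Interest = $2,276,200.00.
DOL = $5,627,936.80 ÷ $3,824,036.80 = 1.4717; DFL = $3,824,036.80 ÷ $1,547,836.80 = 2.4706.
DCL = DOL × DFL = 1.4717 × 2.4706 = 3.6360.

3.64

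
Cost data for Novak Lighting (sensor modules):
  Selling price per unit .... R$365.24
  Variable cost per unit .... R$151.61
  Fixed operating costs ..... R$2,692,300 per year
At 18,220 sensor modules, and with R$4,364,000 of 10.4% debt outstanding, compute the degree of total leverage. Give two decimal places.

At 18,220 units, contribution = 18,220 × R$213.63 = R$3,892,338.60.
Operating income = contribution − fixed costs = R$3,892,338.60 − R$2,692,300 = R$1,200,038.60. Interest = R$453,856.00, so EBIT − I = R$746,182.60.
Degree of total leverage = total CM / (EBIT − interest) = R$3,892,338.60 / R$746,182.60 = 5.2163.

5.22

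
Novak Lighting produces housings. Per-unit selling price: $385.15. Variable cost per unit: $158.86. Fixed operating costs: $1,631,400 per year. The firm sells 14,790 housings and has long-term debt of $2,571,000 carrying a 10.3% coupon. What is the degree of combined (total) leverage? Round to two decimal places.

Total contribution margin = 14,790 × $226.29 = $3,346,829.10.
Operating income = contribution − fixed costs = $3,346,829.10 − $1,631,400 = $1,715,429.10. Interest = $264,813.00.
DOL = $3,346,829.10 ÷ $1,715,429.10 = 1.9510; DFL = $1,715,429.10 ÷ $1,450,616.10 = 1.1826.
Combined leverage = 1.9510 × 1.1826 = 2.3073.

2.31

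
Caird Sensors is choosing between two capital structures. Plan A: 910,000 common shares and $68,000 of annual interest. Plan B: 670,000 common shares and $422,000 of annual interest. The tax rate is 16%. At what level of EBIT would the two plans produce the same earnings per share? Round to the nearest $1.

Set EPS_A = EPS_B: (EBIT − $68,000)(1 − 0.16) ÷ 910,000 = (EBIT − $422,000)(1 − 0.16) ÷ 670,000.
Cancelling (1 − t) and cross-multiplying: 670,000·(EBIT − 68,000) = 910,000·(EBIT − 422,000).
Solving, EBIT = (422,000·910,000 − 68,000·670,000) / (910,000 − 670,000) = 338,460,000,000 / 240,000 = 1,410,250.00.

$1,410,250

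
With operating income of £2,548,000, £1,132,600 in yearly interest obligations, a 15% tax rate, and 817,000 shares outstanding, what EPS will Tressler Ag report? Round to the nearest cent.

Pre-tax income = £2,548,000 − £1,132,600.00 = £1,415,400.00.
Net income = £1,415,400.00 × (1 − 0.15) = £1,203,090.00.
EPS = £1,203,090.00 ÷ 817,000 = £1.47.

£1.47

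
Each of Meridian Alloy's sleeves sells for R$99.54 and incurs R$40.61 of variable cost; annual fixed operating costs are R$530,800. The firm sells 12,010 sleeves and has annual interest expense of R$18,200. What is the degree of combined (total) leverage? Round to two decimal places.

At 12,010 units, contribution = 12,010 × R$58.93 = R$707,749.30.
Operating income = contribution − fixed costs = R$707,749.30 − R$530,800 = R$176,949.30. Interest = R$18,200.00, so EBIT − I = R$158,749.30.
DCL = contribution ÷ (EBIT − I) = R$707,749.30 ÷ R$158,749.30 = 4.4583.

4.46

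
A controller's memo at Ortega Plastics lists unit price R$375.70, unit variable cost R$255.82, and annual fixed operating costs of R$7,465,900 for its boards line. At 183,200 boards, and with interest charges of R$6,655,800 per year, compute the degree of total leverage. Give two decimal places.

Contribution at this volume is 183,200 × R$119.88 = R$21,962,016.00.
Operating income = contribution − fixed costs = R$21,962,016.00 − R$7,465,900 = R$14,496,116.00. Interest = R$6,655,800.00, so EBIT − I = R$7,840,316.00.
DCL = contribution ÷ (EBIT − I) = R$21,962,016.00 ÷ R$7,840,316.00 = 2.8012.

2.80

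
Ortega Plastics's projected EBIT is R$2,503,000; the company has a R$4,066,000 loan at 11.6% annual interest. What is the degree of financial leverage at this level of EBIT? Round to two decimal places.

Interest = R$471,656.00.
Degree of financial leverage = EBIT / (EBIT − interest) = R$2,503,000 / R$2,031,344.00 = 1.2322.

1.23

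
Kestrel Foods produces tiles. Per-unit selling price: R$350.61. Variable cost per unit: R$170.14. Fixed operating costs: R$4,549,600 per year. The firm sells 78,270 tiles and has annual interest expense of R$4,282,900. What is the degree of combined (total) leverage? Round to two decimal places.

2.67

At 78,270 units, contribution = 78,270 × R$180.47 = R$14,125,386.90.
Operating income = contribution − fixed costs = R$14,125,386.90 − R$4,549,600 = R$9,575,786.90. Interest = R$4,282,900.00.
DOL = R$14,125,386.90 ÷ R$9,575,786.90 = 1.4751; DFL = R$9,575,786.90 ÷ R$5,292,886.90 = 1.8092.
Combined leverage = 1.4751 × 1.8092 = 2.6688.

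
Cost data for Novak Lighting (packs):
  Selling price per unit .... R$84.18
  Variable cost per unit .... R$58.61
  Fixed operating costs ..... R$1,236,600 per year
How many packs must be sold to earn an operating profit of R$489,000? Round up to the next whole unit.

Contribution margin per unit = R$84.18 − R$58.61 = R$25.57.
Units = (FC + target) / CM = (R$1,236,600 + R$489,000) / R$25.57 = 67,485.33, so 67,486 packs.

67,486 packs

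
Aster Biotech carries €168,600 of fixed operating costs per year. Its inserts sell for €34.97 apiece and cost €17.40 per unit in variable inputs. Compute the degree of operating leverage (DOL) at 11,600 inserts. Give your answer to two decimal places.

5.79

At 11,600 units, contribution = 11,600 × €17.57 = €203,812.00.
Subtracting fixed costs: EBIT = €203,812.00 − €168,600 = €35,212.00.
DOL = contribution ÷ EBIT = €203,812.00 ÷ €35,212.00 = 5.7881.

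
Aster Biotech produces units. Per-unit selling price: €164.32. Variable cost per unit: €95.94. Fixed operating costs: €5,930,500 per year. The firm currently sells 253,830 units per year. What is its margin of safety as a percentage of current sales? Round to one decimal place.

Unit CM = price − variable cost = €164.32 − €95.94 = €68.38. Break-even units = €5,930,500 ÷ €68.38 = 86,728.58; break-even revenue = 86,728.58 × €164.32 = €14,251,239.54.
Current sales = 253,830 × €164.32 = €41,709,345.60.
Margin of safety = (€41,709,345.60 − €14,251,239.54) ÷ €41,709,345.60 = 65.8%.

65.8%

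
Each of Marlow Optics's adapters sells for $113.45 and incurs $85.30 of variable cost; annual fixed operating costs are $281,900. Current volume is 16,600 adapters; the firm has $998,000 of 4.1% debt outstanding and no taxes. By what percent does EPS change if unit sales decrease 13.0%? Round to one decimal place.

-42.0%

At 16,600 units, contribution = 16,600 × $28.15 = $467,290.00.
Operating income = contribution − fixed costs = $467,290.00 − $281,900 = $185,390.00.
Interest = $40,918.00, so EBIT − I = $144,472.00.
Degree of combined leverage = contribution ÷ (EBIT − I) = $467,290.00 ÷ $144,472.00 = 3.2345.
EPS therefore changes by 3.2345 × (-13.0%) = -42.0%.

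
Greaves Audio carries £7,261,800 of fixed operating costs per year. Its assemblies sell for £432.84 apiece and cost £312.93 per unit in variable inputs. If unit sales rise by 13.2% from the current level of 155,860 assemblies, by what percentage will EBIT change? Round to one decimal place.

At 155,860 units, contribution = 155,860 × £119.91 = £18,689,172.60.
EBIT = £18,689,172.60 − £7,261,800 = £11,427,372.60.
Degree of operating leverage = £18,689,172.60 / £11,427,372.60 = 1.6355.
%ΔEBIT = DOL × %ΔSales = 1.6355 × +13.2% = +21.6%.

+21.6%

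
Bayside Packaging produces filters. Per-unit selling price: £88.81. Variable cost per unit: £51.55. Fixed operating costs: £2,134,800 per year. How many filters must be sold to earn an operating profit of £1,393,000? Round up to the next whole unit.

Each unit contributes £88.81 − £51.55 = £37.26.
Units = (FC + target) / CM = (£2,134,800 + £1,393,000) / £37.26 = 94,680.62, so 94,681 filters.

94,681 filters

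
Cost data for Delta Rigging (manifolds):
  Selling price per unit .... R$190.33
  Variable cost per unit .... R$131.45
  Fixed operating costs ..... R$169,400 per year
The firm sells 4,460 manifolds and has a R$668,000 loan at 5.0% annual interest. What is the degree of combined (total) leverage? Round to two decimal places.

4.39

Total contribution margin = 4,460 × R$58.88 = R$262,604.80.
EBIT = R$262,604.80 − R$169,400 = R$93,204.80. Interest = R$33,400.00, so EBIT − I = R$59,804.80.
DCL = contribution ÷ (EBIT − I) = R$262,604.80 ÷ R$59,804.80 = 4.3910.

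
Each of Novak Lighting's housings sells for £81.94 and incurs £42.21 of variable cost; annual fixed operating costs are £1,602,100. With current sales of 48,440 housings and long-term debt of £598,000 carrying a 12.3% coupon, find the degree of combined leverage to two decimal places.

7.73

At 48,440 units, contribution = 48,440 × £39.73 = £1,924,521.20.
Subtracting fixed costs: EBIT = £1,924,521.20 − £1,602,100 = £322,421.20. Interest = £73,554.00, so EBIT − I = £248,867.20.
DCL = contribution ÷ (EBIT − I) = £1,924,521.20 ÷ £248,867.20 = 7.7331.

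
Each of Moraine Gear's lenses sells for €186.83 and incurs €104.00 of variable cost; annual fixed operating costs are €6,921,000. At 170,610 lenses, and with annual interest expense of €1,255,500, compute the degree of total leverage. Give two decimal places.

Contribution at this volume is 170,610 × €82.83 = €14,131,626.30.
Subtracting fixed costs: EBIT = €14,131,626.30 − €6,921,000 = €7,210,626.30. Interest = €1,255,500.00.
DOL = €14,131,626.30 ÷ €7,210,626.30 = 1.9598; DFL = €7,210,626.30 ÷ €5,955,126.30 = 1.2108.
DCL = DOL × DFL = 1.9598 × 1.2108 = 2.3729.

2.37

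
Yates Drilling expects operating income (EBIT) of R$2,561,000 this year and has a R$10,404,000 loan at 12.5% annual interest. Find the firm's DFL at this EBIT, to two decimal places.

2.03

Annual interest charges come to R$1,300,500.00.
DFL = EBIT ÷ (EBIT − I) = R$2,561,000 ÷ (R$2,561,000 − R$1,300,500.00) = R$2,561,000 ÷ R$1,260,500.00 = 2.0317.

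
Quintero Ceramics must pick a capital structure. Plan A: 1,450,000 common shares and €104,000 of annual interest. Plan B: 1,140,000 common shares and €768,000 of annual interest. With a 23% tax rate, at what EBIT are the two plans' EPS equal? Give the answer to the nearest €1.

€3,209,806

Set EPS_A = EPS_B: (EBIT − €104,000)(1 − 0.23) ÷ 1,450,000 = (EBIT − €768,000)(1 − 0.23) ÷ 1,140,000.
The (1 − t) factor cancels: (EBIT − 104,000) × 1,140,000 = (EBIT − 768,000) × 1,450,000.
Solving, EBIT = (768,000·1,450,000 − 104,000·1,140,000) / (1,450,000 − 1,140,000) = 995,040,000,000 / 310,000 = 3,209,806.45.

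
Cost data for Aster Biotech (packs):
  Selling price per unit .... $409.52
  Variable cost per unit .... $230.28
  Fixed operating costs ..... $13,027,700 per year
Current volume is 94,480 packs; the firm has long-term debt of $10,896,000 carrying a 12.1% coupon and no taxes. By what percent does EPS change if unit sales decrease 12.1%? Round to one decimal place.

-79.2%

Contribution at this volume is 94,480 × $179.24 = $16,934,595.20.
Subtracting fixed costs: EBIT = $16,934,595.20 − $13,027,700 = $3,906,895.20.
After interest of $1,318,416.00, pre-tax earnings = $2,588,479.20.
DCL = total CM / (EBIT − I) = $16,934,595.20 / $2,588,479.20 = 6.5423.
EPS therefore changes by 6.5423 × (-12.1%) = -79.2%.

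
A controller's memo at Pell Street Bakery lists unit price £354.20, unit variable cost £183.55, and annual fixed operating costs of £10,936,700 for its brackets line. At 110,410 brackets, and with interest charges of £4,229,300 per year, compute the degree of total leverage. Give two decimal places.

5.13

At 110,410 units, contribution = 110,410 × £170.65 = £18,841,466.50.
Subtracting fixed costs: EBIT = £18,841,466.50 − £10,936,700 = £7,904,766.50. Interest = £4,229,300.00, so EBIT − I = £3,675,466.50.
DCL = contribution ÷ (EBIT − I) = £18,841,466.50 ÷ £3,675,466.50 = 5.1263.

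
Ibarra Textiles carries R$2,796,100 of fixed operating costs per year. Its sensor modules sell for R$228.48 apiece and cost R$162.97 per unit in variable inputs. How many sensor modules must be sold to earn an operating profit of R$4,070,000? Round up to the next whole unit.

104,810 sensor modules

Unit CM = price − variable cost = R$228.48 − R$162.97 = R$65.51.
Required volume = (fixed costs + target profit) ÷ CM = (R$2,796,100 + R$4,070,000) ÷ R$65.51 = 104,809.95, so 104,810 sensor modules.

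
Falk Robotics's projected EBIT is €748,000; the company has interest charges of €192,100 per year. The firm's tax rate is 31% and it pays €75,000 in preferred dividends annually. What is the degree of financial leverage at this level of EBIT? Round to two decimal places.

1.67

Annual interest charges come to €192,100.00.
Preferred dividends grossed up pre-tax: €75,000 / (1 − 0.31) = €108,695.65.
DFL = EBIT ÷ [EBIT − I − D_p/(1−t)] = €748,000 ÷ [€748,000 − €192,100.00 − €108,695.65] = €748,000 ÷ €447,204.35 = 1.6726.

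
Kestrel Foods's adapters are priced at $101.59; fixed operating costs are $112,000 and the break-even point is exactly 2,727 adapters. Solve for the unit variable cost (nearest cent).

$60.52

Contribution per unit must be FC / Q = $112,000 / 2,727 = $41.0708.
Hence VC = price − CM = $101.59 − $41.0708 = $60.52.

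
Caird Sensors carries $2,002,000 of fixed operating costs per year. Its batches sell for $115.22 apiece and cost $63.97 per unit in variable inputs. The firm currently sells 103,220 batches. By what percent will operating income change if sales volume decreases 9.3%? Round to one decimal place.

Total contribution margin = 103,220 × $51.25 = $5,290,025.00.
Subtracting fixed costs: EBIT = $5,290,025.00 − $2,002,000 = $3,288,025.00.
So DOL = total CM / EBIT = $5,290,025.00 / $3,288,025.00 = 1.6089.
So EBIT moves 1.6089 × (-9.3%) = -15.0%.

-15.0%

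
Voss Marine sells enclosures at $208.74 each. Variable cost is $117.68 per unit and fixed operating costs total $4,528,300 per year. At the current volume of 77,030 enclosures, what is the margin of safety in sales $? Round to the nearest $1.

$5,698,863

Unit CM = price − variable cost = $208.74 − $117.68 = $91.06. Break-even units = $4,528,300 ÷ $91.06 = 49,728.75; break-even revenue = 49,728.75 × $208.74 = $10,380,379.33.
Actual sales revenue = 77,030 × $208.74 = $16,079,242.20.
Margin of safety = $16,079,242.20 − $10,380,379.33 = $5,698,863.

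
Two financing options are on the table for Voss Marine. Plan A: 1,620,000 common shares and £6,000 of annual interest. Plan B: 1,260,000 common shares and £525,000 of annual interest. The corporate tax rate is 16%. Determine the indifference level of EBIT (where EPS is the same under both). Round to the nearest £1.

£2,341,500

At indifference, (EBIT − 6,000)(1 − t)/1,620,000 = (EBIT − 525,000)(1 − t)/1,260,000.
Cancelling (1 − t) and cross-multiplying: 1,260,000·(EBIT − 6,000) = 1,620,000·(EBIT − 525,000).
Solving, EBIT = (525,000·1,620,000 − 6,000·1,260,000) / (1,620,000 − 1,260,000) = 842,940,000,000 / 360,000 = 2,341,500.00.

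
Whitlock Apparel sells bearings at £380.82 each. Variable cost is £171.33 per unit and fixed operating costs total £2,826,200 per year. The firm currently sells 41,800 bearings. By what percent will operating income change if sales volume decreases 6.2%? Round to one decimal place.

-9.2%

At 41,800 units, contribution = 41,800 × £209.49 = £8,756,682.00.
Operating income = contribution − fixed costs = £8,756,682.00 − £2,826,200 = £5,930,482.00.
So DOL = total CM / EBIT = £8,756,682.00 / £5,930,482.00 = 1.4766.
So EBIT moves 1.4766 × (-6.2%) = -9.2%.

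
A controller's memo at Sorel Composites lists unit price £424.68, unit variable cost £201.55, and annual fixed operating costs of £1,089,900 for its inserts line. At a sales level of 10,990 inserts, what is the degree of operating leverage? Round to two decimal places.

At 10,990 units, contribution = 10,990 × £223.13 = £2,452,198.70.
Operating income = contribution − fixed costs = £2,452,198.70 − £1,089,900 = £1,362,298.70.
So DOL = total CM / EBIT = £2,452,198.70 / £1,362,298.70 = 1.8000.

1.80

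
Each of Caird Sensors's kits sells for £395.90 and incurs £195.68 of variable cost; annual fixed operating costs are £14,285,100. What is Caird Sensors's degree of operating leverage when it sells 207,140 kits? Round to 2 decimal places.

1.53

Total contribution margin = 207,140 × £200.22 = £41,473,570.80.
Subtracting fixed costs: EBIT = £41,473,570.80 − £14,285,100 = £27,188,470.80.
DOL = contribution ÷ EBIT = £41,473,570.80 ÷ £27,188,470.80 = 1.5254.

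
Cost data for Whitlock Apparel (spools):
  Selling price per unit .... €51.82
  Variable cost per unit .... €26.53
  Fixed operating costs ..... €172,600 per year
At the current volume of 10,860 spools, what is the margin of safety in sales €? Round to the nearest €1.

€209,102

Each unit contributes €51.82 − €26.53 = €25.29. Break-even units = €172,600 ÷ €25.29 = 6,824.83; break-even revenue = 6,824.83 × €51.82 = €353,662.79.
Current sales = 10,860 × €51.82 = €562,765.20.
Margin of safety = €562,765.20 − €353,662.79 = €209,102.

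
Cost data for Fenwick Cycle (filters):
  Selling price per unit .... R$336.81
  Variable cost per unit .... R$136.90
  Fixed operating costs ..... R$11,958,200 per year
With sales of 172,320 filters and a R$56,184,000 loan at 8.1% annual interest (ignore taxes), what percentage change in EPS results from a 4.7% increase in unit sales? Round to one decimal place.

+9.0%

Contribution at this volume is 172,320 × R$199.91 = R$34,448,491.20.
Subtracting fixed costs: EBIT = R$34,448,491.20 − R$11,958,200 = R$22,490,291.20.
After interest of R$4,550,904.00, pre-tax earnings = R$17,939,387.20.
DCL = total CM / (EBIT − I) = R$34,448,491.20 / R$17,939,387.20 = 1.9203.
%ΔEPS = DCL × %ΔSales = 1.9203 × +4.7% = +9.0%.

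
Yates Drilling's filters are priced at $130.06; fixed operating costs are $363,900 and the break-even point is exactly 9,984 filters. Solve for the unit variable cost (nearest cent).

Contribution per unit must be FC / Q = $363,900 / 9,984 = $36.4483.
Variable cost per unit = $130.06 − $36.4483 = $93.61.

$93.61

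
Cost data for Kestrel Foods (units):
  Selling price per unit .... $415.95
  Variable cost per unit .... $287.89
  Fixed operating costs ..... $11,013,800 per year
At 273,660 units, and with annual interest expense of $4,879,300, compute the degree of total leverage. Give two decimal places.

Contribution at this volume is 273,660 × $128.06 = $35,044,899.60.
EBIT = $35,044,899.60 − $11,013,800 = $24,031,099.60. Interest = $4,879,300.00.
DOL = $35,044,899.60 ÷ $24,031,099.60 = 1.4583; DFL = $24,031,099.60 ÷ $19,151,799.60 = 1.2548.
DCL = DOL × DFL = 1.4583 × 1.2548 = 1.8299.

1.83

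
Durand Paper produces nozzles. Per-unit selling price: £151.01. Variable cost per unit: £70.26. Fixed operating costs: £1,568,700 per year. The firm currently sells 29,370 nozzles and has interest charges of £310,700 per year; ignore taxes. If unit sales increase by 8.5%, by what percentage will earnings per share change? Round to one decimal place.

+41.0%

At 29,370 units, contribution = 29,370 × £80.75 = £2,371,627.50.
EBIT = £2,371,627.50 − £1,568,700 = £802,927.50.
After interest of £310,700.00, pre-tax earnings = £492,227.50.
DCL = total CM / (EBIT − I) = £2,371,627.50 / £492,227.50 = 4.8182.
%ΔEPS = DCL × %ΔSales = 4.8182 × +8.5% = +41.0%.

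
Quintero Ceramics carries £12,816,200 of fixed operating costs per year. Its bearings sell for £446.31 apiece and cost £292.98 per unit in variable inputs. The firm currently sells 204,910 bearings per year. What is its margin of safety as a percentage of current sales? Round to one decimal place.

59.2%

Contribution margin per unit = £446.31 − £292.98 = £153.33. Break-even units = £12,816,200 ÷ £153.33 = 83,585.73; break-even revenue = 83,585.73 × £446.31 = £37,305,147.21.
Current sales = 204,910 × £446.31 = £91,453,382.10.
Margin of safety = (£91,453,382.10 − £37,305,147.21) ÷ £91,453,382.10 = 59.2%.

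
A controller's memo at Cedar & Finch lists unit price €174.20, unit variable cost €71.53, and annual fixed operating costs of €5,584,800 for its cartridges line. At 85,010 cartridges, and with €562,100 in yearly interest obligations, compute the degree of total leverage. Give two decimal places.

3.38

Total contribution margin = 85,010 × €102.67 = €8,727,976.70.
Operating income = contribution − fixed costs = €8,727,976.70 − €5,584,800 = €3,143,176.70. Interest = €562,100.00, so EBIT − I = €2,581,076.70.
Degree of total leverage = total CM / (EBIT − interest) = €8,727,976.70 / €2,581,076.70 = 3.3815.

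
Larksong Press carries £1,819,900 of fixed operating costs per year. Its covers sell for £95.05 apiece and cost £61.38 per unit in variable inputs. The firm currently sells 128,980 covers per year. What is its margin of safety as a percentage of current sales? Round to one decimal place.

Unit CM = price − variable cost = £95.05 − £61.38 = £33.67. Break-even units = £1,819,900 ÷ £33.67 = 54,051.08; break-even revenue = 54,051.08 × £95.05 = £5,137,555.54.
Actual sales revenue = 128,980 × £95.05 = £12,259,549.00.
Margin of safety = (£12,259,549.00 − £5,137,555.54) ÷ £12,259,549.00 = 58.1%.

58.1%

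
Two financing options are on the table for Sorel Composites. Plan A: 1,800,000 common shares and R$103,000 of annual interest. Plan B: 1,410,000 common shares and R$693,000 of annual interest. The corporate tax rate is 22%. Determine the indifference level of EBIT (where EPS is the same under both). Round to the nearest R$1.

R$2,826,077

Set EPS_A = EPS_B: (EBIT − R$103,000)(1 − 0.22) ÷ 1,800,000 = (EBIT − R$693,000)(1 − 0.22) ÷ 1,410,000.
The (1 − t) factor cancels: (EBIT − 103,000) × 1,410,000 = (EBIT − 693,000) × 1,800,000.
EBIT × (1,800,000 − 1,410,000) = 693,000 × 1,800,000 − 103,000 × 1,410,000 = 1,102,170,000,000, so EBIT = 1,102,170,000,000 ÷ 390,000 = 2,826,076.92.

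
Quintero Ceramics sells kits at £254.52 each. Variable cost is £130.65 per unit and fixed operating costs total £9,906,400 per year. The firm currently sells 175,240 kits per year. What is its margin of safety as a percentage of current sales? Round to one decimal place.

54.4%

Each unit contributes £254.52 − £130.65 = £123.87. Break-even units = £9,906,400 ÷ £123.87 = 79,974.17; break-even revenue = 79,974.17 × £254.52 = £20,355,024.85.
Actual sales revenue = 175,240 × £254.52 = £44,602,084.80.
Margin of safety = (£44,602,084.80 − £20,355,024.85) ÷ £44,602,084.80 = 54.4%.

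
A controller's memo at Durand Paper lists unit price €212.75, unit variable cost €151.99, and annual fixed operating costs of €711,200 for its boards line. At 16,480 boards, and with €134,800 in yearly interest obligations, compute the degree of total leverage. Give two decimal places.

6.45

Total contribution margin = 16,480 × €60.76 = €1,001,324.80.
EBIT = €1,001,324.80 − €711,200 = €290,124.80. Interest = €134,800.00.
DOL = €1,001,324.80 ÷ €290,124.80 = 3.4514; DFL = €290,124.80 ÷ €155,324.80 = 1.8679.
Combined leverage = 3.4514 × 1.8679 = 6.4469.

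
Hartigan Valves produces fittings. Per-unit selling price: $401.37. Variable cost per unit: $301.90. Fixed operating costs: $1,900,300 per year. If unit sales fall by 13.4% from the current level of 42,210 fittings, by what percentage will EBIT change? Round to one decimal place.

-24.5%

At 42,210 units, contribution = 42,210 × $99.47 = $4,198,628.70.
Operating income = contribution − fixed costs = $4,198,628.70 − $1,900,300 = $2,298,328.70.
DOL = contribution ÷ EBIT = $4,198,628.70 ÷ $2,298,328.70 = 1.8268.
Operating income changes by 1.8268 × -13.4% = -24.5%.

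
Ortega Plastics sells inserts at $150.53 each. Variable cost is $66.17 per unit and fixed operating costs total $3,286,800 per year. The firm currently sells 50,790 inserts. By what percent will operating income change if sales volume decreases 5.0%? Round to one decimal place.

-21.5%

Contribution at this volume is 50,790 × $84.36 = $4,284,644.40.
EBIT = $4,284,644.40 − $3,286,800 = $997,844.40.
DOL = contribution ÷ EBIT = $4,284,644.40 ÷ $997,844.40 = 4.2939.
%ΔEBIT = DOL × %ΔSales = 4.2939 × -5.0% = -21.5%.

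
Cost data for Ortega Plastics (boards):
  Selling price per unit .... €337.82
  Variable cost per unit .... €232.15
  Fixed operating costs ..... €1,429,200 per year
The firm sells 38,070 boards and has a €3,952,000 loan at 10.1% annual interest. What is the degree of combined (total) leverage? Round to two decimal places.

Contribution at this volume is 38,070 × €105.67 = €4,022,856.90.
Subtracting fixed costs: EBIT = €4,022,856.90 − €1,429,200 = €2,593,656.90. Interest = €399,152.00.
DOL = €4,022,856.90 ÷ €2,593,656.90 = 1.5510; DFL = €2,593,656.90 ÷ €2,194,504.90 = 1.1819.
DCL = DOL × DFL = 1.5510 × 1.1819 = 1.8331.

1.83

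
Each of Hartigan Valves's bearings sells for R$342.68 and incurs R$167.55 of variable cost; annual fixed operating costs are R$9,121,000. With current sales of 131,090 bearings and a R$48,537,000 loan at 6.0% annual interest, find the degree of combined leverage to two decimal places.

2.10

Total contribution margin = 131,090 × R$175.13 = R$22,957,791.70.
Operating income = contribution − fixed costs = R$22,957,791.70 − R$9,121,000 = R$13,836,791.70. Interest = R$2,912,220.00.
DOL = R$22,957,791.70 ÷ R$13,836,791.70 = 1.6592; DFL = R$13,836,791.70 ÷ R$10,924,571.70 = 1.2666.
Combined leverage = 1.6592 × 1.2666 = 2.1015.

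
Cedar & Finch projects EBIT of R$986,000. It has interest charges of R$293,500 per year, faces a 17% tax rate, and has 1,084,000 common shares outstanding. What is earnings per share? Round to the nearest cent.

R$0.53

Interest = R$293,500.00, so EBT = R$986,000 − R$293,500.00 = R$692,500.00.
Net income = R$692,500.00 × (1 − 0.17) = R$574,775.00.
EPS = R$574,775.00 ÷ 1,084,000 = R$0.53.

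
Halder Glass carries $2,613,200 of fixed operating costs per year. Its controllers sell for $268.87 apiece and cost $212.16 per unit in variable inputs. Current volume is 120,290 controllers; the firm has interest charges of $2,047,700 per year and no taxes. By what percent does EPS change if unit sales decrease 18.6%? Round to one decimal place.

Total contribution margin = 120,290 × $56.71 = $6,821,645.90.
Subtracting fixed costs: EBIT = $6,821,645.90 − $2,613,200 = $4,208,445.90.
After interest of $2,047,700.00, pre-tax earnings = $2,160,745.90.
DCL = total CM / (EBIT − I) = $6,821,645.90 / $2,160,745.90 = 3.1571.
EPS therefore changes by 3.1571 × (-18.6%) = -58.7%.

-58.7%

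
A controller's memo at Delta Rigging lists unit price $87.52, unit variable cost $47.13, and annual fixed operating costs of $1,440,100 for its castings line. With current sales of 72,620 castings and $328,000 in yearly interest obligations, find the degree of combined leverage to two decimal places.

2.52

Contribution at this volume is 72,620 × $40.39 = $2,933,121.80.
Subtracting fixed costs: EBIT = $2,933,121.80 − $1,440,100 = $1,493,021.80. Interest = $328,000.00, so EBIT − I = $1,165,021.80.
DCL = contribution ÷ (EBIT − I) = $2,933,121.80 ÷ $1,165,021.80 = 2.5177.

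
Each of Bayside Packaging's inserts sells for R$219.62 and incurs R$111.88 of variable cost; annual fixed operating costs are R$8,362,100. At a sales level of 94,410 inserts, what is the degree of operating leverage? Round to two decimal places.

Total contribution margin = 94,410 × R$107.74 = R$10,171,733.40.
EBIT = R$10,171,733.40 − R$8,362,100 = R$1,809,633.40.
Degree of operating leverage = R$10,171,733.40 / R$1,809,633.40 = 5.6209.

5.62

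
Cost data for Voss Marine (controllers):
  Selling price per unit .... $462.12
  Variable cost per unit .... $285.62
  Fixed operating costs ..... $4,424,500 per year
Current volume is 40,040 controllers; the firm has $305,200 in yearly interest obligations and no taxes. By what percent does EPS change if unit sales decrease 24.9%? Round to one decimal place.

At 40,040 units, contribution = 40,040 × $176.50 = $7,067,060.00.
Subtracting fixed costs: EBIT = $7,067,060.00 − $4,424,500 = $2,642,560.00.
After interest of $305,200.00, pre-tax earnings = $2,337,360.00.
Degree of combined leverage = contribution ÷ (EBIT − I) = $7,067,060.00 ÷ $2,337,360.00 = 3.0235.
%ΔEPS = DCL × %ΔSales = 3.0235 × -24.9% = -75.3%.

-75.3%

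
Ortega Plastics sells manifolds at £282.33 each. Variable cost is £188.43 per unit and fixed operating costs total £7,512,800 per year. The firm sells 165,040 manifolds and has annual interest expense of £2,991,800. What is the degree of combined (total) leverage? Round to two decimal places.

3.10

At 165,040 units, contribution = 165,040 × £93.90 = £15,497,256.00.
Subtracting fixed costs: EBIT = £15,497,256.00 − £7,512,800 = £7,984,456.00. Interest = £2,991,800.00, so EBIT − I = £4,992,656.00.
DCL = contribution ÷ (EBIT − I) = £15,497,256.00 ÷ £4,992,656.00 = 3.1040.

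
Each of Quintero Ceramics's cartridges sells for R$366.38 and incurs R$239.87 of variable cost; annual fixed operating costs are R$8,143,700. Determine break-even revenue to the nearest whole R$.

R$23,584,608

Contribution margin per unit = R$366.38 − R$239.87 = R$126.51, a CM ratio of R$126.51 ÷ R$366.38 = 0.3453.
Break-even sales = FC ÷ CM ratio = R$8,143,700 × R$366.38 / R$126.51 = R$23,584,608.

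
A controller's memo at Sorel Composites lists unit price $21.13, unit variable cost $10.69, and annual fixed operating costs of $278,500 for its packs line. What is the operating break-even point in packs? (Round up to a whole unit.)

26,677 packs

Unit CM = price − variable cost = $21.13 − $10.69 = $10.44.
Break-even Q = $278,500 / $10.44 = 26,676.25 → 26,677 packs.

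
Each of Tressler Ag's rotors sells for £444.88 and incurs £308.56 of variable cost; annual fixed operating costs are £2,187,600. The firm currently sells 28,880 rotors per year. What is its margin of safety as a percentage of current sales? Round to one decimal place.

Contribution margin per unit = £444.88 − £308.56 = £136.32. Break-even units = £2,187,600 ÷ £136.32 = 16,047.54; break-even revenue = 16,047.54 × £444.88 = £7,139,227.46.
Actual sales revenue = 28,880 × £444.88 = £12,848,134.40.
Margin of safety = (£12,848,134.40 − £7,139,227.46) ÷ £12,848,134.40 = 44.4%.

44.4%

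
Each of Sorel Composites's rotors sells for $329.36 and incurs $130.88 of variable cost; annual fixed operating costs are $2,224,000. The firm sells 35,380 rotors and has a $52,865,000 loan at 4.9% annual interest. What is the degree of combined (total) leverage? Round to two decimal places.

Total contribution margin = 35,380 × $198.48 = $7,022,222.40.
EBIT = $7,022,222.40 − $2,224,000 = $4,798,222.40. Interest = $2,590,385.00, so EBIT − I = $2,207,837.40.
Degree of total leverage = total CM / (EBIT − interest) = $7,022,222.40 / $2,207,837.40 = 3.1806.

3.18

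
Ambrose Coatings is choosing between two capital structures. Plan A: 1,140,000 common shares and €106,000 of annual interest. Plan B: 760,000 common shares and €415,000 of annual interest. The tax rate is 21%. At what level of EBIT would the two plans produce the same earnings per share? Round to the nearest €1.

Set EPS_A = EPS_B: (EBIT − €106,000)(1 − 0.21) ÷ 1,140,000 = (EBIT − €415,000)(1 − 0.21) ÷ 760,000.
The (1 − t) factor cancels: (EBIT − 106,000) × 760,000 = (EBIT − 415,000) × 1,140,000.
EBIT × (1,140,000 − 760,000) = 415,000 × 1,140,000 − 106,000 × 760,000 = 392,540,000,000, so EBIT = 392,540,000,000 ÷ 380,000 = 1,033,000.00.

€1,033,000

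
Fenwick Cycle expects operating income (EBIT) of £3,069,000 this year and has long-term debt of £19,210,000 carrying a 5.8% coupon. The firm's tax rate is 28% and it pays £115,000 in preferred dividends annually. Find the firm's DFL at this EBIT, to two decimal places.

1.71

Interest = £1,114,180.00.
Preferred dividends grossed up pre-tax: £115,000 / (1 − 0.28) = £159,722.22.
DFL = EBIT ÷ [EBIT − I − D_p/(1−t)] = £3,069,000 ÷ [£3,069,000 − £1,114,180.00 − £159,722.22] = £3,069,000 ÷ £1,795,097.78 = 1.7097.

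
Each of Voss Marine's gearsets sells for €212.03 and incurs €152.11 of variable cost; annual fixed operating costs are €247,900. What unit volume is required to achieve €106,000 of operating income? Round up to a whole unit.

5,907 gearsets

Unit CM = price − variable cost = €212.03 − €152.11 = €59.92.
Need Q such that Q × €59.92 − €247,900 = €106,000, i.e. Q = €353,900 / €59.92 = 5,906.21 → 5,907.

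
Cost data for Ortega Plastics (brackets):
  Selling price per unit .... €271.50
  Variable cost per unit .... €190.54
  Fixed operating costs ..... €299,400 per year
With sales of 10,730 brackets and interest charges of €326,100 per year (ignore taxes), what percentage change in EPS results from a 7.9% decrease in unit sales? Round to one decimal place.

Total contribution margin = 10,730 × €80.96 = €868,700.80.
Subtracting fixed costs: EBIT = €868,700.80 − €299,400 = €569,300.80.
After interest of €326,100.00, pre-tax earnings = €243,200.80.
DCL = total CM / (EBIT − I) = €868,700.80 / €243,200.80 = 3.5719.
EPS therefore changes by 3.5719 × (-7.9%) = -28.2%.

-28.2%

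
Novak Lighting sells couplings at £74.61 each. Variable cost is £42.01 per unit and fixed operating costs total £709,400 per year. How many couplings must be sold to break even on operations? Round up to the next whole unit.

21,761 couplings

Each unit contributes £74.61 − £42.01 = £32.60.
Break-even Q = £709,400 / £32.60 = 21,760.74 → 21,761 couplings.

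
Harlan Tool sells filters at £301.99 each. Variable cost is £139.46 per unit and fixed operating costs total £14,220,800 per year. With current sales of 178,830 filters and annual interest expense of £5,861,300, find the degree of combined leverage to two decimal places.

3.24

Total contribution margin = 178,830 × £162.53 = £29,065,239.90.
Operating income = contribution − fixed costs = £29,065,239.90 − £14,220,800 = £14,844,439.90. Interest = £5,861,300.00, so EBIT − I = £8,983,139.90.
DCL = contribution ÷ (EBIT − I) = £29,065,239.90 ÷ £8,983,139.90 = 3.2355.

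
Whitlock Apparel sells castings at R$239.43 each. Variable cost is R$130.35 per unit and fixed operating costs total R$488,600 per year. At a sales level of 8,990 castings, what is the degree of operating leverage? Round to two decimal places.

1.99

At 8,990 units, contribution = 8,990 × R$109.08 = R$980,629.20.
Subtracting fixed costs: EBIT = R$980,629.20 − R$488,600 = R$492,029.20.
DOL = contribution ÷ EBIT = R$980,629.20 ÷ R$492,029.20 = 1.9930.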